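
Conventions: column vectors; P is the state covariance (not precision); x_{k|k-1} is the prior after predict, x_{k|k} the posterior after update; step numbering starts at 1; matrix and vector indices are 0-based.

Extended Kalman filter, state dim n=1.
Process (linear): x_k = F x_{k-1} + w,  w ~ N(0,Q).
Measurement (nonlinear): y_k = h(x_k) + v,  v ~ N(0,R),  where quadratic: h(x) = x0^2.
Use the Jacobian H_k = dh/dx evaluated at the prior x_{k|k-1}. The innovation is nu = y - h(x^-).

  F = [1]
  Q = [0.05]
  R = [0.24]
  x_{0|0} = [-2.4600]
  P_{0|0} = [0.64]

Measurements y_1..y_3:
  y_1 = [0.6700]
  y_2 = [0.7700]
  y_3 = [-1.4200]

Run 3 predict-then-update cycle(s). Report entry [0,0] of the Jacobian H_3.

H_jac[0,0] = -2.2231

step 1: x^-=[-2.4600]  P^-=[0.6900]  H_jac=[-4.9200]  S=[16.9424]  K=[-0.2004]  nu=[-5.3816]  x^+=[-1.3817]  P^+=[0.0098]
step 2: x^-=[-1.3817]  P^-=[0.0598]  H_jac=[-2.7633]  S=[0.6964]  K=[-0.2372]  nu=[-1.1390]  x^+=[-1.1115]  P^+=[0.0206]
step 3: x^-=[-1.1115]  P^-=[0.0706]  H_jac=[-2.2231]  S=[0.5889]  K=[-0.2665]  nu=[-2.6555]  x^+=[-0.4038]  P^+=[0.0288]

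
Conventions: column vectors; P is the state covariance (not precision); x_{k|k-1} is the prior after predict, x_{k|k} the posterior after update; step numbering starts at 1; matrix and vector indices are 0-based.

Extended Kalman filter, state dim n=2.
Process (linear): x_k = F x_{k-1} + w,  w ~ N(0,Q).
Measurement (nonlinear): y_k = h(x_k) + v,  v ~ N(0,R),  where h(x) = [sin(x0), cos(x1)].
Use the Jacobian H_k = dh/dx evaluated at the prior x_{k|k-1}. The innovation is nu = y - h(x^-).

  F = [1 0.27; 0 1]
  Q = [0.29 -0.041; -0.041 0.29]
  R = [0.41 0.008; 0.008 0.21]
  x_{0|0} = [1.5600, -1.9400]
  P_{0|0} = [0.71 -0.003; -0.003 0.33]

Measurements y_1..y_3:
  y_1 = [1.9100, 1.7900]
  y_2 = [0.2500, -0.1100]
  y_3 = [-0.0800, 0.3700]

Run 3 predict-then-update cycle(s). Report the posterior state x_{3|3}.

step 1: x^-=[1.0362, -1.9400]  P^-=[1.0224 0.0451; 0.0451 0.6200]  H_jac=[0.5095 0.0000; 0.0000 0.9326]  S=[0.6754 0.0294; 0.0294 0.7493]  K=[0.7701 0.0259; 0.0004 0.7717]  nu=[1.0495, 2.1509]  x^+=[1.9002, -0.2797]  P^+=[0.6202 0.0124; 0.0124 0.1738]
step 2: x^-=[1.8246, -0.2797]  P^-=[0.9295 0.0184; 0.0184 0.4638]  H_jac=[-0.2511 0.0000; 0.0000 0.2761]  S=[0.4686 0.0067; 0.0067 0.2454]  K=[-0.4986 0.0343; -0.0173 0.5224]  nu=[-0.7180, -1.0711]  x^+=[2.1459, -0.8268]  P^+=[0.8130 0.0117; 0.0117 0.3968]
step 3: x^-=[1.9226, -0.8268]  P^-=[1.1382 0.0778; 0.0778 0.6868]  H_jac=[-0.3446 0.0000; 0.0000 0.7358]  S=[0.5452 -0.0117; -0.0117 0.5818]  K=[-0.7177 0.0839; -0.0305 0.8679]  nu=[-1.0187, -0.3072]  x^+=[2.6280, -1.0624]  P^+=[0.8519 0.0161; 0.0161 0.2474]

x_post = [2.6280, -1.0624]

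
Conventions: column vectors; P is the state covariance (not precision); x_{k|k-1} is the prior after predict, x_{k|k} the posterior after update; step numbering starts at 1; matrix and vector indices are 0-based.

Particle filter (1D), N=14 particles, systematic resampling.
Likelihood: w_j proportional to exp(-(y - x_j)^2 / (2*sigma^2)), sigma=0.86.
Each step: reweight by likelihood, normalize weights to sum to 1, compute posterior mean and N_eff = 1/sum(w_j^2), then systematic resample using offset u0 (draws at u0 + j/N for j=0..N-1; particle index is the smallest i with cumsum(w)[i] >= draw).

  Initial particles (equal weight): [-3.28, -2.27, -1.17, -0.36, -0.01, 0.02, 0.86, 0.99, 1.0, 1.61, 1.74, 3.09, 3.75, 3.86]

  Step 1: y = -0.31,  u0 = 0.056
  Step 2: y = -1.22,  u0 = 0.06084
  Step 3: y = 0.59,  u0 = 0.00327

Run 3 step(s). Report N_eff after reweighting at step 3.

step 1: w=[0.0005, 0.0158, 0.1284, 0.2114, 0.1993, 0.1967, 0.0839, 0.0676, 0.0664, 0.0175, 0.0124, 0.0001, 0.0000, 0.0000]  mean=-0.0066  Neff=6.3970  idx=[2, 2, 3, 3, 3, 4, 4, 5, 5, 5, 6, 7, 8, 9]
step 2: w=[0.1736, 0.1736, 0.1055, 0.1055, 0.1055, 0.0646, 0.0646, 0.0615, 0.0615, 0.0615, 0.0093, 0.0064, 0.0062, 0.0008]  mean=-0.4959  Neff=8.8110  idx=[0, 0, 1, 1, 1, 2, 3, 4, 4, 5, 6, 7, 9, 11]
step 3: w=[0.0180, 0.0180, 0.0180, 0.0180, 0.0180, 0.0792, 0.0792, 0.0792, 0.0792, 0.1143, 0.1143, 0.1170, 0.1170, 0.1308]  mean=-0.0872  Neff=10.2748  idx=[0, 4, 5, 6, 7, 8, 9, 9, 10, 11, 11, 12, 12, 13]

N_eff = 10.2748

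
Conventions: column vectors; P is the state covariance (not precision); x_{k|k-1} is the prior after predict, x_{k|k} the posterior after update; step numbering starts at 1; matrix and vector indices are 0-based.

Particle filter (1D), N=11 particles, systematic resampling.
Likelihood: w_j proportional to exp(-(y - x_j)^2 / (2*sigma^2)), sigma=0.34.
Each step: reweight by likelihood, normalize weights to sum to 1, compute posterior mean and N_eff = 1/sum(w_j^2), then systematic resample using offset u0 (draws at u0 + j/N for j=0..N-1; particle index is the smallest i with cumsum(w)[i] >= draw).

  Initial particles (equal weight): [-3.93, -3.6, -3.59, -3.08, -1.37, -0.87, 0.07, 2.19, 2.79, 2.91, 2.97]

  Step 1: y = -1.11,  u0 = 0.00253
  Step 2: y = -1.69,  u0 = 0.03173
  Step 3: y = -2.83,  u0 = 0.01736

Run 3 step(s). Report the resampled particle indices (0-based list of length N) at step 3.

resampled_idx = [0, 1, 1, 2, 3, 4, 5, 6, 7, 8, 9]

step 1: w=[0.0000, 0.0000, 0.0000, 0.0000, 0.4884, 0.5100, 0.0016, 0.0000, 0.0000, 0.0000, 0.0000]  mean=-1.1127  Neff=2.0054  idx=[4, 4, 4, 4, 4, 4, 5, 5, 5, 5, 5]
step 2: w=[0.1556, 0.1556, 0.1556, 0.1556, 0.1556, 0.1556, 0.0132, 0.0132, 0.0132, 0.0132, 0.0132]  mean=-1.3369  Neff=6.8387  idx=[0, 0, 1, 1, 2, 3, 3, 4, 4, 5, 6]
step 3: w=[0.1000, 0.1000, 0.1000, 0.1000, 0.1000, 0.1000, 0.1000, 0.1000, 0.1000, 0.1000, 0.0001]  mean=-1.3700  Neff=10.0012  idx=[0, 1, 1, 2, 3, 4, 5, 6, 7, 8, 9]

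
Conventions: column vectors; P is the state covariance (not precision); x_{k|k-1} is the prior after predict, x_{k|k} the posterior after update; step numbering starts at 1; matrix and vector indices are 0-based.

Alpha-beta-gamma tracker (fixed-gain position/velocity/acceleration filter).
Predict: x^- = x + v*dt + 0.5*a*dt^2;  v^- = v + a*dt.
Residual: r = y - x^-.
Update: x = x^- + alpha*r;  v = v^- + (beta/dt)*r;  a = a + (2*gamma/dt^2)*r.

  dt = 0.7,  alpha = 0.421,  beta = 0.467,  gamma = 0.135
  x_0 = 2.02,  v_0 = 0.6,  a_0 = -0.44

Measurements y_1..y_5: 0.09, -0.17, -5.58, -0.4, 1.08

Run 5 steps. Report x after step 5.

x_post = -3.6988

step 1: x_pred=2.3322  r=-2.2422  x^+=1.3882  v^+=-1.2039  a^+=-1.6755
step 2: x_pred=0.1350  r=-0.3050  x^+=0.0066  v^+=-2.5802  a^+=-1.8436
step 3: x_pred=-2.2512  r=-3.3288  x^+=-3.6526  v^+=-6.0915  a^+=-3.6778
step 4: x_pred=-8.8177  r=8.4177  x^+=-5.2739  v^+=-3.0501  a^+=0.9605
step 5: x_pred=-7.1736  r=8.2536  x^+=-3.6988  v^+=3.1286  a^+=5.5085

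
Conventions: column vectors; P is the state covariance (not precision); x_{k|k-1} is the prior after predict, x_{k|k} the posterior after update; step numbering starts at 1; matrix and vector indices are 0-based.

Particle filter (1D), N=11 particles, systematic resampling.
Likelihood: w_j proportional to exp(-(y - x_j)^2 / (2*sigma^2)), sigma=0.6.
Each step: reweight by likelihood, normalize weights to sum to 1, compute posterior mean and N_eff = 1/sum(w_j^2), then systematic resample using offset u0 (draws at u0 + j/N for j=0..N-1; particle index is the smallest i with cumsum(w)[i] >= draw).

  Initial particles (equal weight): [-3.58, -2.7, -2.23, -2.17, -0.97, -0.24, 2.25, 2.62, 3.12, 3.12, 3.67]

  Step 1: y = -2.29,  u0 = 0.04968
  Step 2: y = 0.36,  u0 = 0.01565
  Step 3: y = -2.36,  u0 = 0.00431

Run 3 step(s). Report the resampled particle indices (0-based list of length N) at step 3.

resampled_idx = [0, 1, 2, 3, 3, 4, 5, 6, 8, 9, 10]

step 1: w=[0.0335, 0.2677, 0.3364, 0.3314, 0.0301, 0.0010, 0.0000, 0.0000, 0.0000, 0.0000, 0.0000]  mean=-2.3413  Neff=3.3711  idx=[1, 1, 1, 2, 2, 2, 2, 3, 3, 3, 3]
step 2: w=[0.0025, 0.0025, 0.0025, 0.0980, 0.0980, 0.0980, 0.0980, 0.1502, 0.1502, 0.1502, 0.1502]  mean=-2.1974  Neff=7.7745  idx=[3, 4, 4, 5, 6, 7, 8, 8, 9, 9, 10]
step 3: w=[0.0922, 0.0922, 0.0922, 0.0922, 0.0922, 0.0898, 0.0898, 0.0898, 0.0898, 0.0898, 0.0898]  mean=-2.1977  Neff=10.9981  idx=[0, 1, 2, 3, 3, 4, 5, 6, 8, 9, 10]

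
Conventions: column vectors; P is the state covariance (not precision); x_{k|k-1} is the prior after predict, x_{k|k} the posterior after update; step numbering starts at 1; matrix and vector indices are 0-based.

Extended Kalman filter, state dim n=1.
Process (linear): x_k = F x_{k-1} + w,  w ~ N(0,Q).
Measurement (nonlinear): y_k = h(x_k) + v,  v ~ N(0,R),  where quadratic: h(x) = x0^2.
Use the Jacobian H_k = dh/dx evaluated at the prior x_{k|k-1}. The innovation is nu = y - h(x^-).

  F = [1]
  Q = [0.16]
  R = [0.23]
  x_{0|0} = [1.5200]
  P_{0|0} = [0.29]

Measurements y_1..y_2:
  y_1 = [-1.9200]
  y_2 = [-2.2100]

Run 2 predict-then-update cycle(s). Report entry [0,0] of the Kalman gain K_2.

step 1: x^-=[1.5200]  P^-=[0.4500]  H_jac=[3.0400]  S=[4.3887]  K=[0.3117]  nu=[-4.2304]  x^+=[0.2013]  P^+=[0.0236]
step 2: x^-=[0.2013]  P^-=[0.1836]  H_jac=[0.4027]  S=[0.2598]  K=[0.2846]  nu=[-2.2505]  x^+=[-0.4391]  P^+=[0.1625]

K[0,0] = 0.2846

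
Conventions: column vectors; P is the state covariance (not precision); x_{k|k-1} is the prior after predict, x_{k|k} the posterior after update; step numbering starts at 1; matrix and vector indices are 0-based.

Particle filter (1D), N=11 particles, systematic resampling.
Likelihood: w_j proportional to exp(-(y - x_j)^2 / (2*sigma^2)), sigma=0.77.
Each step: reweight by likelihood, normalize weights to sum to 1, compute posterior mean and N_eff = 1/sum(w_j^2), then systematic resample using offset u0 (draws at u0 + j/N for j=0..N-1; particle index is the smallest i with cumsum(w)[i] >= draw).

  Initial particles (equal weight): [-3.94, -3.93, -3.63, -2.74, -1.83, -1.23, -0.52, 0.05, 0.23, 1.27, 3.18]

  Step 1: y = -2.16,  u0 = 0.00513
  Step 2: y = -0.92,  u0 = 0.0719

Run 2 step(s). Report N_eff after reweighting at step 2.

N_eff = 5.9819

step 1: w=[0.0268, 0.0276, 0.0627, 0.2922, 0.3540, 0.1871, 0.0402, 0.0063, 0.0031, 0.0000, 0.0000]  mean=-2.1401  Neff=3.9569  idx=[0, 2, 3, 3, 3, 4, 4, 4, 4, 5, 5]
step 2: w=[0.0001, 0.0005, 0.0152, 0.0152, 0.0152, 0.1237, 0.1237, 0.1237, 0.1237, 0.2294, 0.2294]  mean=-1.5975  Neff=5.9819  idx=[5, 5, 6, 7, 8, 8, 9, 9, 10, 10, 10]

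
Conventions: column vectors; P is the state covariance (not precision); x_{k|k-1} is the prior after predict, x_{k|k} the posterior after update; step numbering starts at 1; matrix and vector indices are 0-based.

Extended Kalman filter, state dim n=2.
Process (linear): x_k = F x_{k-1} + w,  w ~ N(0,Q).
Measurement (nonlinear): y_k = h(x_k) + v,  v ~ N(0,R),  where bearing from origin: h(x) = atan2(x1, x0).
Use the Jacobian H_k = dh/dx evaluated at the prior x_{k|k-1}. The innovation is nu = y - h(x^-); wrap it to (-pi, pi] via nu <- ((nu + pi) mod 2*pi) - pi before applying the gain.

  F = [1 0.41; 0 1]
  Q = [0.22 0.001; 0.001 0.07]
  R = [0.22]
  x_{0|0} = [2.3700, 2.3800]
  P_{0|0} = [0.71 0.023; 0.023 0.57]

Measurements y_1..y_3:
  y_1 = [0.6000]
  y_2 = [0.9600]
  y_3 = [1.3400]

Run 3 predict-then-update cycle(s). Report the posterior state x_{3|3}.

step 1: x^-=[3.3458, 2.3800]  P^-=[1.0447 0.2577; 0.2577 0.6400]  H_jac=[-0.1412 0.1985]  S=[0.2516]  K=[-0.3829; 0.3603]  nu=[-0.0183]  x^+=[3.3528, 2.3734]  P^+=[1.0078 0.2924; 0.2924 0.6073]
step 2: x^-=[4.3259, 2.3734]  P^-=[1.5697 0.5424; 0.5424 0.6773]  H_jac=[-0.0975 0.1777]  S=[0.2375]  K=[-0.2385; 0.2841]  nu=[0.4582]  x^+=[4.2166, 2.5036]  P^+=[1.5561 0.5585; 0.5585 0.6582]
step 3: x^-=[5.2431, 2.5036]  P^-=[2.3448 0.8294; 0.8294 0.7282]  H_jac=[-0.0742 0.1553]  S=[0.2314]  K=[-0.1949; 0.2230]  nu=[0.8945]  x^+=[5.0688, 2.7030]  P^+=[2.3360 0.8394; 0.8394 0.7167]

x_post = [5.0688, 2.7030]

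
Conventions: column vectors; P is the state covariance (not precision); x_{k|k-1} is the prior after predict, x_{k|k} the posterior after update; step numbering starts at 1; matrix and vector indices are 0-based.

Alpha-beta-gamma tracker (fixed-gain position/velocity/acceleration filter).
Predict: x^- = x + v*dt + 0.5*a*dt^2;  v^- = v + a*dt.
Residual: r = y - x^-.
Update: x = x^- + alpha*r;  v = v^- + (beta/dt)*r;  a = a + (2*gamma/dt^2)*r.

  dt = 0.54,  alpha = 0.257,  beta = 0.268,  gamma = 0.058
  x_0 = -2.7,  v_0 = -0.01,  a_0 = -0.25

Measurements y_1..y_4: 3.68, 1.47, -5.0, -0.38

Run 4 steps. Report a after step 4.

step 1: x_pred=-2.7418  r=6.4219  x^+=-1.0914  v^+=3.0421  a^+=2.3046
step 2: x_pred=0.8873  r=0.5827  x^+=1.0371  v^+=4.5758  a^+=2.5364
step 3: x_pred=3.8778  r=-8.8778  x^+=1.5962  v^+=1.5395  a^+=-0.9952
step 4: x_pred=2.2824  r=-2.6624  x^+=1.5982  v^+=-0.3193  a^+=-2.0544

a_post = -2.0544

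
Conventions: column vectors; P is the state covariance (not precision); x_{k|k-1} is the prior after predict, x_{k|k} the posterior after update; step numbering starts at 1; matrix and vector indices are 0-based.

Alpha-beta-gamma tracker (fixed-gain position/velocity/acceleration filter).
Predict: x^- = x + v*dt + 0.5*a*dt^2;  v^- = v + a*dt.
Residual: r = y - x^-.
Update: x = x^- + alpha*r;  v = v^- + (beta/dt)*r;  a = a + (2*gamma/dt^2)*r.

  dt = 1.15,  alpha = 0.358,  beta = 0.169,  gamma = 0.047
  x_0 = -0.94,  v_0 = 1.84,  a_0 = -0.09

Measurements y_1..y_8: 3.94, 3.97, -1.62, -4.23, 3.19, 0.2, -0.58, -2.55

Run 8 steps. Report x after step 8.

x_post = -5.2557

step 1: x_pred=1.1165  r=2.8235  x^+=2.1273  v^+=2.1514  a^+=0.1107
step 2: x_pred=4.6746  r=-0.7046  x^+=4.4224  v^+=2.1752  a^+=0.0606
step 3: x_pred=6.9639  r=-8.5839  x^+=3.8909  v^+=0.9834  a^+=-0.5495
step 4: x_pred=4.6584  r=-8.8884  x^+=1.4764  v^+=-0.9548  a^+=-1.1813
step 5: x_pred=-0.4027  r=3.5927  x^+=0.8835  v^+=-1.7853  a^+=-0.9259
step 6: x_pred=-1.7818  r=1.9818  x^+=-1.0723  v^+=-2.5588  a^+=-0.7851
step 7: x_pred=-4.5341  r=3.9541  x^+=-3.1185  v^+=-2.8806  a^+=-0.5040
step 8: x_pred=-6.7645  r=4.2145  x^+=-5.2557  v^+=-2.8408  a^+=-0.2045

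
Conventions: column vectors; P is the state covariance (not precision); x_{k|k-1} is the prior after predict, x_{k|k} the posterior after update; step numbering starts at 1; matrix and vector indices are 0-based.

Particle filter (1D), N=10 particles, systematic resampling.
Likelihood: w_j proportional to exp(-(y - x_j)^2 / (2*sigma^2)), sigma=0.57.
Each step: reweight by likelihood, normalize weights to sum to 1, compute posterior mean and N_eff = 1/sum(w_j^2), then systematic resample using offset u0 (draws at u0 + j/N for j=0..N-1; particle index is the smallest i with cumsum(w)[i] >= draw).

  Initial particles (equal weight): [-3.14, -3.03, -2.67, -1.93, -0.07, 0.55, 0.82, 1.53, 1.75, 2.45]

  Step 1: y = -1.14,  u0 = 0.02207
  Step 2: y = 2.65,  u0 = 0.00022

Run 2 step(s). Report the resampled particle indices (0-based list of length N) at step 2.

resampled_idx = [7, 7, 7, 7, 8, 8, 8, 9, 9, 9]

step 1: w=[0.0035, 0.0068, 0.0452, 0.6347, 0.2848, 0.0205, 0.0045, 0.0000, 0.0000, 0.0000]  mean=-1.3823  Neff=2.0554  idx=[2, 3, 3, 3, 3, 3, 3, 4, 4, 4]
step 2: w=[0.0000, 0.0000, 0.0000, 0.0000, 0.0000, 0.0000, 0.0000, 0.3333, 0.3333, 0.3333]  mean=-0.0700  Neff=3.0000  idx=[7, 7, 7, 7, 8, 8, 8, 9, 9, 9]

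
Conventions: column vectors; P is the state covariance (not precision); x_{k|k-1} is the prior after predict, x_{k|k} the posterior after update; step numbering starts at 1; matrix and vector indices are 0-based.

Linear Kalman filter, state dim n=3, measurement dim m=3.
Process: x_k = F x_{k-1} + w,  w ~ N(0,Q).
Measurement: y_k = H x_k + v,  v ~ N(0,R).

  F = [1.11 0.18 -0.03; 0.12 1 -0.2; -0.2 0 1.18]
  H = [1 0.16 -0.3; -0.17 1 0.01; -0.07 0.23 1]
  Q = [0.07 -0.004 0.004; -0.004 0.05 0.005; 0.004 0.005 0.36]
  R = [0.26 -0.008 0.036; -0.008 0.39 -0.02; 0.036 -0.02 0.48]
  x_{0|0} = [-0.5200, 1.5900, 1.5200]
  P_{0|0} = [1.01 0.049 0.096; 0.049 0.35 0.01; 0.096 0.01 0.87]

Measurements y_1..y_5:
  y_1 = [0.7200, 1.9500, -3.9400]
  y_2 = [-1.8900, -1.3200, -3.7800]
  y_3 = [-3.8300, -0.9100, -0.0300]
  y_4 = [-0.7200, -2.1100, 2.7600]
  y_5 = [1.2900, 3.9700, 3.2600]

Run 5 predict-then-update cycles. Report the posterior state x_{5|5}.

step 1: x^-=[-0.3366, 1.2236, 1.8976]  P^-=[1.3396 0.2319 -0.1243; 0.2319 0.4525 -0.2051; -0.1243 -0.2051 1.5665]  S=[1.9207 0.1112 -0.6059; 0.1112 0.7988 -0.0940; -0.6059 -0.0940 1.9926]  K=[0.7897 -0.0882 0.1533; 0.1667 0.4931 0.0151; -0.0882 -0.1120 0.7347]  nu=[1.4301, 0.6502, -6.1426]  x^+=[-0.2062, 1.6899, -2.8146]  P^+=[0.2485 -0.0028 0.1218; -0.0028 0.1906 -0.0407; 0.1218 -0.0407 0.3696]
step 2: x^-=[0.1597, 2.2281, -3.2800]  P^-=[0.3739 0.0377 0.0875; 0.0377 0.2687 -0.1135; 0.0875 -0.1135 0.8271]  S=[0.6857 0.0448 -0.1412; 0.0448 0.6542 -0.0783; -0.1412 -0.0783 1.2575]  K=[0.5431 -0.0619 0.1128; 0.1413 0.3892 -0.0031; -0.1282 -0.1016 0.6114]  nu=[-3.3902, -3.4881, -1.0013]  x^+=[-1.5785, 0.3948, -3.1029]  P^+=[0.1724 -0.0023 0.0875; -0.0023 0.1507 -0.0390; 0.0875 -0.0390 0.3060]
step 3: x^-=[-1.5879, 0.8260, -3.3457]  P^-=[0.2812 0.0281 0.0618; 0.0281 0.2263 -0.1010; 0.0618 -0.1010 0.7516]  S=[0.5963 0.0394 -0.1407; 0.0394 0.6127 -0.0720; -0.1407 -0.0720 1.1889]  K=[0.4736 -0.0505 0.0939; 0.1342 0.3506 -0.0058; -0.1575 -0.0909 0.5849]  nu=[-3.3779, -1.9725, 3.0146]  x^+=[-2.8049, -0.3361, -0.8712]  P^+=[0.1492 -0.0008 0.0738; -0.0008 0.1360 -0.0363; 0.0738 -0.0363 0.2904]
step 4: x^-=[-3.1478, -0.4985, -0.4671]  P^-=[0.2536 0.0270 0.0500; 0.0270 0.2105 -0.0964; 0.0500 -0.0964 0.7355]  S=[0.5731 0.0384 -0.1465; 0.0384 0.5967 -0.0693; -0.1465 -0.0693 1.1757]  K=[0.4489 -0.0451 0.0860; 0.1323 0.3343 -0.0062; -0.1714 -0.0854 0.5774]  nu=[2.3674, -2.1420, 3.1214]  x^+=[-1.7200, -0.9207, 1.1122]  P^+=[0.1406 0.0003 0.0681; 0.0003 0.1298 -0.0347; 0.0681 -0.0347 0.2854]
step 5: x^-=[-2.1083, -1.3495, 1.6564]  P^-=[0.2436 0.0271 0.0449; 0.0271 0.2040 -0.0944; 0.0449 -0.0944 0.7309]  S=[0.5654 0.0383 -0.1496; 0.0383 0.5899 -0.0681; -0.1496 -0.0681 1.1723]  K=[0.4395 -0.0425 0.0827; 0.1319 0.3271 -0.0063; -0.1774 -0.0827 0.5748]  nu=[4.1112, 4.9446, 1.7664]  x^+=[-0.3658, 0.7992, 1.5335]  P^+=[0.1372 0.0009 0.0658; 0.0009 0.1271 -0.0340; 0.0658 -0.0340 0.2836]

x_post = [-0.3658, 0.7992, 1.5335]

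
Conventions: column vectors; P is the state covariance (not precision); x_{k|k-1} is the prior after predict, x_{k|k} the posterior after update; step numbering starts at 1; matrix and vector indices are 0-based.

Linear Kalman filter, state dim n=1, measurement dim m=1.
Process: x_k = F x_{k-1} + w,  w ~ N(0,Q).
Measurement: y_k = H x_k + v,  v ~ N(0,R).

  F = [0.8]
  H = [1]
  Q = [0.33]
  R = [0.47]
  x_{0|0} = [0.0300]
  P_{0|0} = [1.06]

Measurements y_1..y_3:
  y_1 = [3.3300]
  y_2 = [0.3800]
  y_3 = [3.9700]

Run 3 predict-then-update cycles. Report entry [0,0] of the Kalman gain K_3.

step 1: x^-=[0.0240]  P^-=[1.0084]  S=[1.4784]  K=[0.6821]  nu=[3.3060]  x^+=[2.2790]  P^+=[0.3206]
step 2: x^-=[1.8232]  P^-=[0.5352]  S=[1.0052]  K=[0.5324]  nu=[-1.4432]  x^+=[1.0548]  P^+=[0.2502]
step 3: x^-=[0.8438]  P^-=[0.4902]  S=[0.9602]  K=[0.5105]  nu=[3.1262]  x^+=[2.4397]  P^+=[0.2399]

K[0,0] = 0.5105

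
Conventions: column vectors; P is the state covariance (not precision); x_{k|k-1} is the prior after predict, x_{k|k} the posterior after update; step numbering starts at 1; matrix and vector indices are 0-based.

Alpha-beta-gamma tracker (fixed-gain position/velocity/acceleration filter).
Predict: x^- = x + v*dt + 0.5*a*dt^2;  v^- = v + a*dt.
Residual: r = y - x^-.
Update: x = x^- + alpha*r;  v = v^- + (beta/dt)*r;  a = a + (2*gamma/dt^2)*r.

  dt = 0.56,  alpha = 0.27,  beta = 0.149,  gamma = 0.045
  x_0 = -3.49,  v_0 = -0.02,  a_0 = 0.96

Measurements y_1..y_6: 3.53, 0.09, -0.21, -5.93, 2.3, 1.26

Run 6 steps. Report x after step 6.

step 1: x_pred=-3.3507  r=6.8807  x^+=-1.4929  v^+=2.3484  a^+=2.9347
step 2: x_pred=0.2823  r=-0.1923  x^+=0.2304  v^+=3.9406  a^+=2.8795
step 3: x_pred=2.8886  r=-3.0986  x^+=2.0520  v^+=4.7286  a^+=1.9902
step 4: x_pred=5.0121  r=-10.9421  x^+=2.0577  v^+=2.9318  a^+=-1.1501
step 5: x_pred=3.5192  r=-1.2192  x^+=3.1900  v^+=1.9633  a^+=-1.5000
step 6: x_pred=4.0543  r=-2.7943  x^+=3.2998  v^+=0.3799  a^+=-2.3019

x_post = 3.2998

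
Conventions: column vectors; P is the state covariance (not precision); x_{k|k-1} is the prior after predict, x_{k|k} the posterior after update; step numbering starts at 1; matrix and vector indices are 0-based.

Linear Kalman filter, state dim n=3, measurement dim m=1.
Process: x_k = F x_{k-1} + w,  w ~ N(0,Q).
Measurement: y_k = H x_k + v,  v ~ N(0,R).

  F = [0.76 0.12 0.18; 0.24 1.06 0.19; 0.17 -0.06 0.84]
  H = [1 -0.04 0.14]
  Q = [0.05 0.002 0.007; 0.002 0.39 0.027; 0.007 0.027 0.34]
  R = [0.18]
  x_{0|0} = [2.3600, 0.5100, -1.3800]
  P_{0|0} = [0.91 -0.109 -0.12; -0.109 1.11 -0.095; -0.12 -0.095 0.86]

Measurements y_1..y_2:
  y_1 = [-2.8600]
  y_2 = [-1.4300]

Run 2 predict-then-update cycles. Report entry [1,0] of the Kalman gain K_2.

K[1,0] = 0.6135

step 1: x^-=[1.6064, 0.8448, -0.7886]  P^-=[0.5626 0.2048 0.1605; 0.2048 1.6160 0.0011; 0.1605 0.0011 0.9546]  S=[0.7925]  K=[0.7280; 0.1771; 0.3711]  nu=[-4.3222]  x^+=[-1.5401, 0.0793, -2.3928]  P^+=[0.1426 0.1027 -0.0536; 0.1027 1.5911 -0.0509; -0.0536 -0.0509 0.8455]
step 2: x^-=[-1.5917, -0.7402, -2.2765]  P^-=[0.1846 0.3240 0.0988; 0.3240 2.2434 0.0263; 0.0988 0.0263 0.9341]  S=[0.3879]  K=[0.4780; 0.6135; 0.5891]  nu=[0.4508]  x^+=[-1.3762, -0.4636, -2.0110]  P^+=[0.0959 0.2103 -0.0105; 0.2103 2.0973 -0.1139; -0.0105 -0.1139 0.7995]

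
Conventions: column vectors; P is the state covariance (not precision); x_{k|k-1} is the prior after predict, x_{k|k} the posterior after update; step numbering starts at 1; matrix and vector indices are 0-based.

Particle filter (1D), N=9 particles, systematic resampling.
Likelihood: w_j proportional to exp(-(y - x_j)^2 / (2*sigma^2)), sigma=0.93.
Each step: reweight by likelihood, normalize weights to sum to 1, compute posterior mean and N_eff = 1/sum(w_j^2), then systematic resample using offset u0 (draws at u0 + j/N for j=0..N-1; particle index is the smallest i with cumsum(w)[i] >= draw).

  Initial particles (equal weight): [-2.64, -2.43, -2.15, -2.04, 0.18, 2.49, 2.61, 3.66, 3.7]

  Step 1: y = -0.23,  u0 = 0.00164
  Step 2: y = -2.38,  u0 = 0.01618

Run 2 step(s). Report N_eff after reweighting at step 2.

step 1: w=[0.0269, 0.0470, 0.0916, 0.1161, 0.7002, 0.0107, 0.0073, 0.0001, 0.0001]  mean=-0.4464  Neff=1.9409  idx=[0, 2, 3, 4, 4, 4, 4, 4, 4]
step 2: w=[0.3203, 0.3230, 0.3115, 0.0075, 0.0075, 0.0075, 0.0075, 0.0075, 0.0075]  mean=-2.1673  Neff=3.2864  idx=[0, 0, 0, 1, 1, 1, 2, 2, 2]

N_eff = 3.2864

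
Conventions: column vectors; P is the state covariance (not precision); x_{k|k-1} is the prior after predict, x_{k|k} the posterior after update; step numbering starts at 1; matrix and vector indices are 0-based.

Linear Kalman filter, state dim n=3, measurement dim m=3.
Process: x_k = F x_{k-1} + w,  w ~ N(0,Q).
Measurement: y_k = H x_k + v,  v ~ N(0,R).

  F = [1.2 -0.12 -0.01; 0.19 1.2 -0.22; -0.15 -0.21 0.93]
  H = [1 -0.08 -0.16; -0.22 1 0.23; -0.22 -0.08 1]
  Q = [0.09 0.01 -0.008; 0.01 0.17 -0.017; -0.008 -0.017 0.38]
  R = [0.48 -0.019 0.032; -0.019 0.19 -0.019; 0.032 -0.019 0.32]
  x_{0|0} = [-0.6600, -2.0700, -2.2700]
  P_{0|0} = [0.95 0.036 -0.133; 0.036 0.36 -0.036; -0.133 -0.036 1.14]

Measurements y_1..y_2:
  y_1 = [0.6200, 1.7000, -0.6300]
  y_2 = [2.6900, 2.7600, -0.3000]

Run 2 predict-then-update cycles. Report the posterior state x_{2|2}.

x_post = [1.4360, 2.6228, -0.2940]

step 1: x^-=[-0.5209, -2.1100, -1.5774]  P^-=[1.4560 0.2631 -0.3336; 0.2631 0.8244 -0.4457; -0.3336 -0.4457 1.4567]  S=[2.0319 -0.2001 -0.8480; -0.2001 0.8749 -0.0799; -0.8480 -0.0799 2.0798]  K=[0.7207 0.0090 -0.0304; 0.1279 0.7706 -0.1921; 0.0699 0.0449 0.7830]  nu=[0.7197, 4.0582, 0.6640]  x^+=[0.0141, 0.9819, -0.8249]  P^+=[0.3640 0.0464 0.0970; 0.0464 0.1690 -0.0483; 0.0970 -0.0483 0.2694]
step 2: x^-=[-0.0927, 1.3625, -0.9755]  P^-=[0.6009 0.1085 0.0310; 0.1085 0.4780 -0.1711; 0.0310 -0.1711 0.6234]  S=[1.0682 -0.0632 -0.1600; -0.0632 0.6005 -0.0831; -0.1600 -0.0831 0.9931]  K=[0.5484 0.0274 -0.0199; 0.1076 0.6799 -0.1606; 0.0473 0.0368 0.6454]  nu=[2.7356, 1.6015, 0.7641]  x^+=[1.4360, 2.6228, -0.2940]  P^+=[0.2771 0.0389 0.0747; 0.0389 0.1481 -0.0405; 0.0747 -0.0405 0.2205]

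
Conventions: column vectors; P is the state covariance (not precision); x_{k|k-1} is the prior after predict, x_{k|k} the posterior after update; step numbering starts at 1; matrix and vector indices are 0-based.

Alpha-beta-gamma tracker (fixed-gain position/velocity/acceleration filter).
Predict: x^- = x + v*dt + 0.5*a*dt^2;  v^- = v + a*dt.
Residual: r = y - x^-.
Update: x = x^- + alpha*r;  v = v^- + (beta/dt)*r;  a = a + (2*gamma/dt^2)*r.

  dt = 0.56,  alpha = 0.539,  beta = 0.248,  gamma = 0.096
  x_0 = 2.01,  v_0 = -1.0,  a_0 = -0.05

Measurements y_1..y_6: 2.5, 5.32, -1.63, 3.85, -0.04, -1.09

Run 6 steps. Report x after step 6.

step 1: x_pred=1.4422  r=1.0578  x^+=2.0123  v^+=-0.5595  a^+=0.5977
step 2: x_pred=1.7927  r=3.5273  x^+=3.6939  v^+=1.3372  a^+=2.7572
step 3: x_pred=4.8751  r=-6.5051  x^+=1.3689  v^+=0.0005  a^+=-1.2255
step 4: x_pred=1.1770  r=2.6730  x^+=2.6177  v^+=0.4980  a^+=0.4111
step 5: x_pred=2.9610  r=-3.0010  x^+=1.3435  v^+=-0.6009  a^+=-1.4263
step 6: x_pred=0.7833  r=-1.8733  x^+=-0.2264  v^+=-2.2292  a^+=-2.5732

x_post = -0.2264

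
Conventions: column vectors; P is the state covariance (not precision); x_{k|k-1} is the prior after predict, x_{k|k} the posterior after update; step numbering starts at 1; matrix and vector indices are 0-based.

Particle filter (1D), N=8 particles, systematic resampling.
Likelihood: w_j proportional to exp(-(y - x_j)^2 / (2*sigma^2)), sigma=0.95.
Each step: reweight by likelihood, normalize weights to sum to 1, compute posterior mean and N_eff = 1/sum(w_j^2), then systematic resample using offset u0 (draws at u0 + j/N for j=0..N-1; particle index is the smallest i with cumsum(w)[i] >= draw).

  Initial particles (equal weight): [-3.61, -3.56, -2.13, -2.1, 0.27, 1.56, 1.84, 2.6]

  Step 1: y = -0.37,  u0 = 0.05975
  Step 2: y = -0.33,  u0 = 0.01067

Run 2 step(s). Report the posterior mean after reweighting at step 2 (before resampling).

step 1: w=[0.0022, 0.0026, 0.1307, 0.1385, 0.5796, 0.0923, 0.0486, 0.0055]  mean=-0.1822  Neff=2.6102  idx=[2, 3, 4, 4, 4, 4, 4, 5]
step 2: w=[0.0363, 0.0385, 0.1790, 0.1790, 0.1790, 0.1790, 0.1790, 0.0302]  mean=0.1305  Neff=6.1008  idx=[0, 2, 3, 3, 4, 5, 5, 6]

post_mean = 0.1305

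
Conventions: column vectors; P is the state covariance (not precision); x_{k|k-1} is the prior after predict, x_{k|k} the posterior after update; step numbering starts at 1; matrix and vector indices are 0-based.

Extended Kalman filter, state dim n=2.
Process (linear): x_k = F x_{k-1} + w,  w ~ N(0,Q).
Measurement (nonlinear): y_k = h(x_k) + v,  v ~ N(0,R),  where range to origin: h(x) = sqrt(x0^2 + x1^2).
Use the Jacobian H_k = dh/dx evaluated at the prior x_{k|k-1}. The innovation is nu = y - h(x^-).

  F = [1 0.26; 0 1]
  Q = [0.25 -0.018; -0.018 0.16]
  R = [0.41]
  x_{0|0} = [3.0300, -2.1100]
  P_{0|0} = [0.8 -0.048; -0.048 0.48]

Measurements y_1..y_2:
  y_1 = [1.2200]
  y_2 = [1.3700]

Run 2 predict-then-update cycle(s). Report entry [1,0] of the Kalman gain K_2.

K[1,0] = -0.4904

step 1: x^-=[2.4814, -2.1100]  P^-=[1.0575 0.0588; 0.0588 0.6400]  H_jac=[0.7618 -0.6478]  S=[1.2343]  K=[0.6218; -0.2996]  nu=[-2.0372]  x^+=[1.2146, -1.4996]  P^+=[0.5802 0.2888; 0.2888 0.5292]
step 2: x^-=[0.8247, -1.4996]  P^-=[1.0161 0.4083; 0.4083 0.6892]  H_jac=[0.4819 -0.8763]  S=[0.8303]  K=[0.1588; -0.4904]  nu=[-0.3414]  x^+=[0.7705, -1.3322]  P^+=[0.9952 0.4730; 0.4730 0.4895]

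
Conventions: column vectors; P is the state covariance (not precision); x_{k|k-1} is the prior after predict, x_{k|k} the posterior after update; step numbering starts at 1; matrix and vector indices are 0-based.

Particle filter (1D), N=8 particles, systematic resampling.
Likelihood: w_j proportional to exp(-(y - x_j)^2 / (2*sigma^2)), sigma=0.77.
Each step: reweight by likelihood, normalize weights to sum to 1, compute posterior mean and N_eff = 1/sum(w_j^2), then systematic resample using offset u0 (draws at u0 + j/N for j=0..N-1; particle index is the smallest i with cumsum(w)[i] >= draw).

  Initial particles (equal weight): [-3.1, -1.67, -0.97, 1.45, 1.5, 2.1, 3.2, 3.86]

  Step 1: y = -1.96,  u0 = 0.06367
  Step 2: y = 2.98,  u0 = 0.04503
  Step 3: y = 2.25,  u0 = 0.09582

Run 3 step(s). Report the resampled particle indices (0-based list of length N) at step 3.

resampled_idx = [0, 1, 2, 3, 4, 5, 6, 7]

step 1: w=[0.1962, 0.5469, 0.2569, 0.0000, 0.0000, 0.0000, 0.0000, 0.0000]  mean=-1.7706  Neff=2.4781  idx=[0, 0, 1, 1, 1, 1, 2, 2]
step 2: w=[0.0000, 0.0000, 0.0031, 0.0031, 0.0031, 0.0031, 0.4938, 0.4938]  mean=-0.9786  Neff=2.0501  idx=[6, 6, 6, 6, 7, 7, 7, 7]
step 3: w=[0.1250, 0.1250, 0.1250, 0.1250, 0.1250, 0.1250, 0.1250, 0.1250]  mean=-0.9700  Neff=8.0000  idx=[0, 1, 2, 3, 4, 5, 6, 7]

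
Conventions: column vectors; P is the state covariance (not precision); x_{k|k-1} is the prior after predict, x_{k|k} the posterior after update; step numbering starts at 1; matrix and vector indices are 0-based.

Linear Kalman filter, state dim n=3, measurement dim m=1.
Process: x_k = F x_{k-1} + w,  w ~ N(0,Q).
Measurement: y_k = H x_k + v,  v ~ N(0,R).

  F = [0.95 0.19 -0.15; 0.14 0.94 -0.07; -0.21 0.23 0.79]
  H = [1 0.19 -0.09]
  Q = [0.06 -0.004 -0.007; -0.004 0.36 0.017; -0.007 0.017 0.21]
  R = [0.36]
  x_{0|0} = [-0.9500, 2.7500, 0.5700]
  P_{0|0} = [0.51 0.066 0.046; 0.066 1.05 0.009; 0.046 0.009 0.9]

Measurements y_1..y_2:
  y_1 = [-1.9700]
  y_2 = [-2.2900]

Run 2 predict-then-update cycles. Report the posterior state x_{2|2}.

step 1: x^-=[-0.4655, 2.4121, 1.2823]  P^-=[0.5886 0.3161 -0.1207; 0.3161 1.3175 0.1806; -0.1207 0.1806 0.8314]  S=[1.1386]  K=[0.5793; 0.4832; -0.1416]  nu=[-1.8474]  x^+=[-1.5356, 1.5195, 1.5439]  P^+=[0.2066 -0.0026 -0.0273; -0.0026 1.0516 0.2585; -0.0273 0.2585 0.8085]
step 2: x^-=[-1.4017, 1.1052, 1.8916]  P^-=[0.2947 0.1799 -0.0900; 0.1799 1.2631 0.3784; -0.0900 0.3784 0.8826]  S=[0.7791]  K=[0.4325; 0.4952; -0.1252]  nu=[-0.9280]  x^+=[-1.8031, 0.6457, 2.0078]  P^+=[0.1489 0.0130 -0.0478; 0.0130 1.0720 0.4267; -0.0478 0.4267 0.8704]

x_post = [-1.8031, 0.6457, 2.0078]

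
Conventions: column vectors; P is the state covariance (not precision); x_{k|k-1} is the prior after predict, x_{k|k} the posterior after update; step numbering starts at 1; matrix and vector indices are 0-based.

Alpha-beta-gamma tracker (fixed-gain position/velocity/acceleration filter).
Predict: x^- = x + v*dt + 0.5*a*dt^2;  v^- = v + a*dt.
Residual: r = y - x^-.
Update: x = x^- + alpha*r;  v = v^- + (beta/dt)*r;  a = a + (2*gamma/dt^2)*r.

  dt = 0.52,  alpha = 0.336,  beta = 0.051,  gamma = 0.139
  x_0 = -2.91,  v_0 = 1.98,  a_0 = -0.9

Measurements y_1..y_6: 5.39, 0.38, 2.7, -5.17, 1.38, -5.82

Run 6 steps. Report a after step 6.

step 1: x_pred=-2.0021  r=7.3921  x^+=0.4817  v^+=2.2370  a^+=6.6998
step 2: x_pred=2.5507  r=-2.1707  x^+=1.8214  v^+=5.5080  a^+=4.4681
step 3: x_pred=5.2896  r=-2.5896  x^+=4.4195  v^+=7.5775  a^+=1.8057
step 4: x_pred=8.6039  r=-13.7739  x^+=3.9759  v^+=7.1655  a^+=-12.3553
step 5: x_pred=6.0315  r=-4.6515  x^+=4.4686  v^+=0.2846  a^+=-17.1376
step 6: x_pred=2.2996  r=-8.1196  x^+=-0.4286  v^+=-9.4233  a^+=-25.4854

a_post = -25.4854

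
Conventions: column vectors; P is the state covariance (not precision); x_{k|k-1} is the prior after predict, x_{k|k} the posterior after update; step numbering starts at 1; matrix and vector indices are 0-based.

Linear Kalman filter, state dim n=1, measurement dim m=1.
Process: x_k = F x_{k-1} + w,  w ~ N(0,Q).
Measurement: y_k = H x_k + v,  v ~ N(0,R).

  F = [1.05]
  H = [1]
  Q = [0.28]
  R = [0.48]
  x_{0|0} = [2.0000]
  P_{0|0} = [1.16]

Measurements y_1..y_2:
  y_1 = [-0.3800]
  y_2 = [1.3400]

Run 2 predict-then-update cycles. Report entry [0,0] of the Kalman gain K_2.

K[0,0] = 0.5878

step 1: x^-=[2.1000]  P^-=[1.5589]  S=[2.0389]  K=[0.7646]  nu=[-2.4800]  x^+=[0.2038]  P^+=[0.3670]
step 2: x^-=[0.2140]  P^-=[0.6846]  S=[1.1646]  K=[0.5878]  nu=[1.1260]  x^+=[0.8759]  P^+=[0.2822]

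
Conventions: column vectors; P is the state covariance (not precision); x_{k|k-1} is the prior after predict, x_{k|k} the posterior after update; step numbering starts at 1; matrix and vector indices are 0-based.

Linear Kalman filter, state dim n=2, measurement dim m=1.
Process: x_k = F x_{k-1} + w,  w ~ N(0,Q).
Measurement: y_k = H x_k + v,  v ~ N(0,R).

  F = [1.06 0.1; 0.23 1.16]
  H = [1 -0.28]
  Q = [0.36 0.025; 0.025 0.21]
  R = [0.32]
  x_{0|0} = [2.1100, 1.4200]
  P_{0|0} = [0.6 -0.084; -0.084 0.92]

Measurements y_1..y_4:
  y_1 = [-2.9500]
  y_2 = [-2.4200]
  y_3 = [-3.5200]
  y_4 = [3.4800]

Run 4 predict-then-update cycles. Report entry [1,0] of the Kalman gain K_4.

K[1,0] = 0.3690

step 1: x^-=[2.3786, 2.1325]  P^-=[1.0256 0.1728; 0.1728 1.4349]  S=[1.3613]  K=[0.7178; -0.1682]  nu=[-4.7315]  x^+=[-1.0178, 2.9284]  P^+=[0.3241 0.3372; 0.3372 1.3964]
step 2: x^-=[-0.7860, 3.1628]  P^-=[0.8096 0.6883; 0.6883 2.2860]  S=[0.9234]  K=[0.6681; 0.0522]  nu=[-0.7484]  x^+=[-1.2860, 3.1237]  P^+=[0.3975 0.6561; 0.6561 2.2835]
step 3: x^-=[-1.0508, 3.3278]  P^-=[0.9685 1.2086; 1.2086 3.6537]  S=[0.8982]  K=[0.7016; 0.2066]  nu=[-1.5374]  x^+=[-2.1294, 3.0101]  P^+=[0.5265 1.0784; 1.0784 3.6154]
step 4: x^-=[-1.9562, 3.0020]  P^-=[1.2163 1.9236; 1.9236 5.6782]  S=[0.9043]  K=[0.7494; 0.3690]  nu=[6.2767]  x^+=[2.7479, 5.3181]  P^+=[0.7084 1.6735; 1.6735 5.5551]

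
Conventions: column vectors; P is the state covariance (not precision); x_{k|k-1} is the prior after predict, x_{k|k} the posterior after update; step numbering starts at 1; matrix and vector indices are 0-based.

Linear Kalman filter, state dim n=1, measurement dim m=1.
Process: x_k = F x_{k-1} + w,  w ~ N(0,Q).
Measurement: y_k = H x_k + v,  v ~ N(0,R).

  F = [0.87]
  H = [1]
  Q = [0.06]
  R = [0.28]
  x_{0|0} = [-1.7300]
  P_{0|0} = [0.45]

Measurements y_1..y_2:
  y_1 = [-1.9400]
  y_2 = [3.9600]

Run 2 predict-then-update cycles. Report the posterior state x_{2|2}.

step 1: x^-=[-1.5051]  P^-=[0.4006]  S=[0.6806]  K=[0.5886]  nu=[-0.4349]  x^+=[-1.7611]  P^+=[0.1648]
step 2: x^-=[-1.5321]  P^-=[0.1847]  S=[0.4647]  K=[0.3975]  nu=[5.4921]  x^+=[0.6511]  P^+=[0.1113]

x_post = [0.6511]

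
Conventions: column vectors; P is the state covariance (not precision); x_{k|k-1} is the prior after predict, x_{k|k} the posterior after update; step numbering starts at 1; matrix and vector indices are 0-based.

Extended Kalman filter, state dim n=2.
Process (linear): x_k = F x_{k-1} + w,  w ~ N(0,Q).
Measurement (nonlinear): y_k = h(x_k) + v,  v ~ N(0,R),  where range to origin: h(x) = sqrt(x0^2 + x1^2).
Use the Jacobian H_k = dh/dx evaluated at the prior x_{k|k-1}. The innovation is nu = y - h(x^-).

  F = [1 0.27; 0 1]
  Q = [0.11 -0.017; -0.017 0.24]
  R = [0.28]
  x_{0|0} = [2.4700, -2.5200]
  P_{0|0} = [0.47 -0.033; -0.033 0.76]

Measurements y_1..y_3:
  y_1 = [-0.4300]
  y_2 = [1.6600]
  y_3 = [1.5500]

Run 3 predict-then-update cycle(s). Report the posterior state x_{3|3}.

step 1: x^-=[1.7896, -2.5200]  P^-=[0.6176 0.1552; 0.1552 1.0000]  H_jac=[0.5790 -0.8153]  S=[1.0053]  K=[0.2298; -0.7217]  nu=[-3.5208]  x^+=[0.9804, 0.0208]  P^+=[0.5645 0.3219; 0.3219 0.4765]
step 2: x^-=[0.9860, 0.0208]  P^-=[0.8831 0.4336; 0.4336 0.7165]  H_jac=[0.9998 0.0211]  S=[1.1813]  K=[0.7551; 0.3798]  nu=[0.6738]  x^+=[1.4948, 0.2767]  P^+=[0.2095 0.0948; 0.0948 0.5461]
step 3: x^-=[1.5695, 0.2767]  P^-=[0.4105 0.2253; 0.2253 0.7861]  H_jac=[0.9848 0.1736]  S=[0.7789]  K=[0.5693; 0.4601]  nu=[-0.0437]  x^+=[1.5446, 0.2566]  P^+=[0.1581 0.0213; 0.0213 0.6212]

x_post = [1.5446, 0.2566]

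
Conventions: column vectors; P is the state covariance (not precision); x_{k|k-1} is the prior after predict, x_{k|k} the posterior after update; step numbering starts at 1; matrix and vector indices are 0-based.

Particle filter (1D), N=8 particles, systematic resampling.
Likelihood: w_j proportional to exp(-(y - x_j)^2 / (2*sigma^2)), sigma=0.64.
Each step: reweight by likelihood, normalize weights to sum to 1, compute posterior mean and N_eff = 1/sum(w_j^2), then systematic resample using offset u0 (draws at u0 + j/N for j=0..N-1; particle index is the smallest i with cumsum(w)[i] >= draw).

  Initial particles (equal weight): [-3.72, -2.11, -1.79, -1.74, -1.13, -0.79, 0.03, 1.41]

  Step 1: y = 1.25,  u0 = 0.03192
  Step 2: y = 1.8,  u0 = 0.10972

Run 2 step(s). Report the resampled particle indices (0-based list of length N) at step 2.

step 1: w=[0.0000, 0.0000, 0.0000, 0.0000, 0.0009, 0.0055, 0.1427, 0.8509]  mean=1.1988  Neff=1.3432  idx=[6, 7, 7, 7, 7, 7, 7, 7]
step 2: w=[0.0037, 0.1423, 0.1423, 0.1423, 0.1423, 0.1423, 0.1423, 0.1423]  mean=1.4048  Neff=7.0520  idx=[1, 2, 3, 4, 5, 6, 7, 7]

resampled_idx = [1, 2, 3, 4, 5, 6, 7, 7]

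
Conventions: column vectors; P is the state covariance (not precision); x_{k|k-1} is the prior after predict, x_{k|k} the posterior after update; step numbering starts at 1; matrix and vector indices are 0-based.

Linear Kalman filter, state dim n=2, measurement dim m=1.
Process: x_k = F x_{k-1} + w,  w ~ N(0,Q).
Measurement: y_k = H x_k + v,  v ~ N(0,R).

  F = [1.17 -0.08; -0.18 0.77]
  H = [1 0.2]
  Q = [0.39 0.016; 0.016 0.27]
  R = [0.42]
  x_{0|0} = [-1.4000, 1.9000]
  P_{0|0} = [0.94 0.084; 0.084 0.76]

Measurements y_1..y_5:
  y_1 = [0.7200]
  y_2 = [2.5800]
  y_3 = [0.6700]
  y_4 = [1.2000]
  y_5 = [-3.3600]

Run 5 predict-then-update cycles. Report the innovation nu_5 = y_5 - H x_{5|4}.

innov = [-4.6226]

step 1: x^-=[-1.7900, 1.7150]  P^-=[1.6659 -0.1519; -0.1519 0.7278]  S=[2.0543]  K=[0.7962; -0.0031]  nu=[2.1670]  x^+=[-0.0647, 1.7083]  P^+=[0.3638 -0.1468; -0.1468 0.7278]
step 2: x^-=[-0.2124, 1.3270]  P^-=[0.9201 -0.2398; -0.2398 0.7540]  S=[1.2743]  K=[0.6844; -0.0699]  nu=[2.5270]  x^+=[1.5170, 1.1505]  P^+=[0.3232 -0.1789; -0.1789 0.7478]
step 3: x^-=[1.6829, 0.6128]  P^-=[0.8707 -0.2619; -0.2619 0.7734]  S=[1.2169]  K=[0.6725; -0.0881]  nu=[-1.1355]  x^+=[0.9193, 0.7128]  P^+=[0.3204 -0.1898; -0.1898 0.7640]
step 4: x^-=[1.0186, 0.3834]  P^-=[0.8690 -0.2723; -0.2723 0.7859]  S=[1.2116]  K=[0.6723; -0.0950]  nu=[0.1047]  x^+=[1.0890, 0.3734]  P^+=[0.3214 -0.1949; -0.1949 0.7750]
step 5: x^-=[1.2443, 0.0915]  P^-=[0.8714 -0.2778; -0.2778 0.7939]  S=[1.2120]  K=[0.6731; -0.0982]  nu=[-4.6226]  x^+=[-1.8672, 0.5455]  P^+=[0.3222 -0.1977; -0.1977 0.7823]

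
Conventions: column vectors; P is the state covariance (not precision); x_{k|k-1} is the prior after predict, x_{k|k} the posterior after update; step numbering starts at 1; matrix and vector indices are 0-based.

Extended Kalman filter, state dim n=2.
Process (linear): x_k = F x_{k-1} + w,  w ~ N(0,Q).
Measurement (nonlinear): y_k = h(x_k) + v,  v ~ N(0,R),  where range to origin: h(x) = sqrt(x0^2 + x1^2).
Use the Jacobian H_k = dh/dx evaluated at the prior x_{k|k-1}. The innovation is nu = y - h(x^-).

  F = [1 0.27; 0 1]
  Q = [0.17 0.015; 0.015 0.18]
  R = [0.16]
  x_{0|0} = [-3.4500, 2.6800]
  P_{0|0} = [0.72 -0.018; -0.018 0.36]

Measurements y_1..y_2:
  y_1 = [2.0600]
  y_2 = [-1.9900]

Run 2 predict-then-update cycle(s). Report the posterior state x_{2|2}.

x_post = [-1.4172, -1.2446]

step 1: x^-=[-2.7264, 2.6800]  P^-=[0.9065 0.0942; 0.0942 0.5400]  H_jac=[-0.7131 0.7010]  S=[0.7922]  K=[-0.7327; 0.3930]  nu=[-1.7630]  x^+=[-1.4346, 1.9871]  P^+=[0.4812 0.3223; 0.3223 0.4176]
step 2: x^-=[-0.8981, 1.9871]  P^-=[0.8557 0.4501; 0.4501 0.5976]  H_jac=[-0.4119 0.9112]  S=[0.4636]  K=[0.1245; 0.7749]  nu=[-4.1706]  x^+=[-1.4172, -1.2446]  P^+=[0.8486 0.4054; 0.4054 0.3193]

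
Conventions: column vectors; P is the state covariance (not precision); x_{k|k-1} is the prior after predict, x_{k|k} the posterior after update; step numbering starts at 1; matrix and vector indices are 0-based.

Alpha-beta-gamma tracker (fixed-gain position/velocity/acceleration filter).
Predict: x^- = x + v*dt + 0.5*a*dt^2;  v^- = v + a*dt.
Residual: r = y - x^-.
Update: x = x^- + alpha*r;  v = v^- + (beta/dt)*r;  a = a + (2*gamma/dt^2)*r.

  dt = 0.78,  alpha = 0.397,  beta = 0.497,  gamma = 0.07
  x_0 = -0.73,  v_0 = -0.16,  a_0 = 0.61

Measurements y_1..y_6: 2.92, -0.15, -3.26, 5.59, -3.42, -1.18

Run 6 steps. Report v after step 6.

step 1: x_pred=-0.6692  r=3.5892  x^+=0.7557  v^+=2.6028  a^+=1.4359
step 2: x_pred=3.2227  r=-3.3727  x^+=1.8837  v^+=1.5738  a^+=0.6598
step 3: x_pred=3.3120  r=-6.5720  x^+=0.7029  v^+=-2.0991  a^+=-0.8525
step 4: x_pred=-1.1937  r=6.7837  x^+=1.4994  v^+=1.5584  a^+=0.7085
step 5: x_pred=2.9306  r=-6.3506  x^+=0.4094  v^+=-1.9354  a^+=-0.7528
step 6: x_pred=-1.3292  r=0.1492  x^+=-1.2700  v^+=-2.4275  a^+=-0.7185

v_post = -2.4275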